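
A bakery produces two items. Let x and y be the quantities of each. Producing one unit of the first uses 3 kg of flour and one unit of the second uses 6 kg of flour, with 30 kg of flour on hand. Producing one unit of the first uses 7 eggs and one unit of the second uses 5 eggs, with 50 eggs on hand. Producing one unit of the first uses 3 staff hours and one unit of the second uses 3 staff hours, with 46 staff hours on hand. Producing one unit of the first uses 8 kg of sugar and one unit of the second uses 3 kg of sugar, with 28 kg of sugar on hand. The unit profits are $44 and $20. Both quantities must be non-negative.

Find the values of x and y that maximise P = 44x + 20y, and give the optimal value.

Corner points and P = 44x + 20y:
  (0, 0) → P = 0
  (0, 5) → P = 100
  (7/2, 0) → P = 154
  (2, 4) → P = 168

x = 2, y = 4, maximum P = 168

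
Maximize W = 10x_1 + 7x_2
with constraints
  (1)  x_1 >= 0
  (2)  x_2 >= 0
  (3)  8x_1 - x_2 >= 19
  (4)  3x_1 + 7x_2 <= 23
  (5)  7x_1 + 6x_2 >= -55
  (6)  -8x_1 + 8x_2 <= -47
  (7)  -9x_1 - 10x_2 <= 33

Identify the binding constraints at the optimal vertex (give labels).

Feasible corners and W = 10x_1 + 7x_2:
  (23/3, 0) → W = 230/3
  (47/8, 0) → W = 235/4
  (513/80, 43/80) → W = 5431/80

The maximum is at (23/3, 0). Substituting into each constraint, equality holds for (2) and (4); the remaining constraints have slack.

(2) and (4)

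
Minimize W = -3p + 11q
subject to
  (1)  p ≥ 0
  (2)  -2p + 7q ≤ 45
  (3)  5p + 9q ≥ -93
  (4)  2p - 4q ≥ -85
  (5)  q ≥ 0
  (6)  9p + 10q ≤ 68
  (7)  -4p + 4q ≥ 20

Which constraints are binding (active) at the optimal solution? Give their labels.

(1) and (7)

Corner points and W = -3p + 11q:
  (0, 45/7) → W = 495/7
  (0, 5) → W = 55
  (26/83, 541/83) → W = 5873/83
  (18/19, 113/19) → W = 1189/19

The minimum is at (0, 5). Substituting into each constraint, equality holds for (1) and (7); the remaining constraints have slack.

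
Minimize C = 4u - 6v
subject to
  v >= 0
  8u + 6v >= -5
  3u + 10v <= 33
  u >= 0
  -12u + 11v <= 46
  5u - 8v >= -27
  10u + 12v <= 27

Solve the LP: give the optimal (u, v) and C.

Feasible corners and C = 4u - 6v:
  (0, 0) → C = 0
  (27/10, 0) → C = 54/5
  (0, 9/4) → C = -27/2

At the optimal vertex, u = 0 and 10u + 12v = 27.
Solving simultaneously gives u = 0, v = 9/4.

u = 0, v = 9/4, minimum C = -27/2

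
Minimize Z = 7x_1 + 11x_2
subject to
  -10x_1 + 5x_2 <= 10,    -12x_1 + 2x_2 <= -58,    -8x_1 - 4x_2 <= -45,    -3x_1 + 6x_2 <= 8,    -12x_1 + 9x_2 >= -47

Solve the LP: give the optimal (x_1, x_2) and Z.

Extreme points and Z = 7x_1 + 11x_2:
  (182/33, 45/11) → Z = 2759/33
  (107/21, 11/7) → Z = 1112/21
  (118/15, 79/15) → Z = 113

x_1 = 107/21, x_2 = 11/7, minimum Z = 1112/21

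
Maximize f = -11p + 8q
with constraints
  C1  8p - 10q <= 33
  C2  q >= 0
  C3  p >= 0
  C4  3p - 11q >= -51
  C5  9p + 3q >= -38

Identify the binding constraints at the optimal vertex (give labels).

C3 and C4

Feasible corners and f = -11p + 8q:
  (33/8, 0) → f = -363/8
  (873/58, 507/58) → f = -5547/58
  (0, 0) → f = 0
  (0, 51/11) → f = 408/11

The maximum is at (0, 51/11). Substituting into each constraint, equality holds for C3 and C4; the remaining constraints have slack.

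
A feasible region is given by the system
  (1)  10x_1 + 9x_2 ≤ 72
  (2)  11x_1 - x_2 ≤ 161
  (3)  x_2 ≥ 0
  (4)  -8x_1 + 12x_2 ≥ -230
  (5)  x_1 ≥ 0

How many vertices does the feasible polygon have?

3

Intersecting each pair of boundary lines and keeping only the points that satisfy every inequality leaves:
  (36/5, 0)
  (0, 8)
  (0, 0)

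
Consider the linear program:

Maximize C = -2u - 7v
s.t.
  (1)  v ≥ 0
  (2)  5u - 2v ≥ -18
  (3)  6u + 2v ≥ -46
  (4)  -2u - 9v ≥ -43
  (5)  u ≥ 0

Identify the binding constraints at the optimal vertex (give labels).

Vertices and C = -2u - 7v:
  (43/2, 0) → C = -43
  (0, 0) → C = 0
  (0, 43/9) → C = -301/9

The maximum is at (0, 0). Substituting into each constraint, equality holds for (1) and (5); the remaining constraints have slack.

(1) and (5)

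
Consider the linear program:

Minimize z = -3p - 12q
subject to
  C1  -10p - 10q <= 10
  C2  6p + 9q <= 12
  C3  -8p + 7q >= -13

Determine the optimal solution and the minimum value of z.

p = -7, q = 6, minimum z = -51

Corner points and z = -3p - 12q:
  (-7, 6) → z = -51
  (2/5, -7/5) → z = 78/5
  (67/38, 3/19) → z = -273/38

The binding constraints are -10p - 10q = 10 and 6p + 9q = 12.
Solving simultaneously gives p = -7, q = 6.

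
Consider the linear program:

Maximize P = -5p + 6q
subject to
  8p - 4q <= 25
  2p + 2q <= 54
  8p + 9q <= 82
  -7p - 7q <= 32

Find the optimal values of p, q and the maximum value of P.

Corner points and P = -5p + 6q:
  (553/104, 57/13) → P = -29/104
  (47/84, -431/84) → P = -403/12
  (-862/7, 830/7) → P = 9290/7

p = -862/7, q = 830/7, maximum P = 9290/7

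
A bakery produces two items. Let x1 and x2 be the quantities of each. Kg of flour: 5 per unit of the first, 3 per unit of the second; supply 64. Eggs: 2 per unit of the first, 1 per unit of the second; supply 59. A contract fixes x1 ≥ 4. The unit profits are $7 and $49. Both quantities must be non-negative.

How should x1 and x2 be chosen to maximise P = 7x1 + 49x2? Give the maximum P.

Feasible corners and P = 7x1 + 49x2:
  (64/5, 0) → P = 448/5
  (4, 0) → P = 28
  (4, 44/3) → P = 2240/3

The optimum lies where 5x1 + 3x2 = 64 and x1 = 4.
Solving simultaneously gives x1 = 4, x2 = 44/3.

x1 = 4, x2 = 44/3, maximum P = 2240/3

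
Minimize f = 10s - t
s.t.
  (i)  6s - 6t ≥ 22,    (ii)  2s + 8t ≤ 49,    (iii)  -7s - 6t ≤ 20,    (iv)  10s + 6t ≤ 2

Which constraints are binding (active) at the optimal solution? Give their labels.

Feasible corners and f = 10s - t:
  (2/13, -137/39) → f = 197/39
  (3/2, -13/6) → f = 103/6
  (22/3, -107/9) → f = 767/9

The minimum is at (2/13, -137/39). Substituting into each constraint, equality holds for (i) and (iii); the remaining constraints have slack.

(i) and (iii)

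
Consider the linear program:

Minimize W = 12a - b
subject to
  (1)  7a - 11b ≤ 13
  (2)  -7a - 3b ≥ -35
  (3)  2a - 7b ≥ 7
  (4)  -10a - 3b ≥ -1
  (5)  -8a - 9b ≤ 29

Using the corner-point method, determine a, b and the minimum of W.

Corner points and W = 12a - b:
  (50/131, -123/131) → W = 723/131
  (-202/151, -307/151) → W = -2117/151
  (7/19, -17/19) → W = 101/19
  (-70/37, -57/37) → W = -783/37

The optimum lies where 2a - 7b = 7 and -8a - 9b = 29.
Solving simultaneously gives a = -70/37, b = -57/37.

a = -70/37, b = -57/37, minimum W = -783/37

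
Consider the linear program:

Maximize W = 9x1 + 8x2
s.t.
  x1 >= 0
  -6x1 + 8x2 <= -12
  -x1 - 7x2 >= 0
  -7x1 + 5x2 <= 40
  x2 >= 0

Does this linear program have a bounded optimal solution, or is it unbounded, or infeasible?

The boundaries x1 = 0 and -6x1 + 8x2 = -12 meet at (0, -3/2), but that point violates x2 ≥ 0. Every candidate vertex is excluded by some other constraint, so the feasible region is empty.

infeasible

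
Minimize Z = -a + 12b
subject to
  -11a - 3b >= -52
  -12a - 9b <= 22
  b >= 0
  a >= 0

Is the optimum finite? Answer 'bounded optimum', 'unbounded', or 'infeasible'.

bounded optimum

Feasible corners and Z = -a + 12b:
  (52/11, 0) → Z = -52/11
  (0, 52/3) → Z = 208
  (0, 0) → Z = 0
The feasible region has finitely many vertices and no improving ray; the minimum is -52/11 at (52/11, 0).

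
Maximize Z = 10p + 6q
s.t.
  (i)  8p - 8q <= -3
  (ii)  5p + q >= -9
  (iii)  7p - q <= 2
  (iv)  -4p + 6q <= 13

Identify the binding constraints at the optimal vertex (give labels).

Vertices and Z = 10p + 6q:
  (-25/16, -19/16) → Z = -91/4
  (19/48, 37/48) → Z = 103/12
  (-67/34, 29/34) → Z = -248/17
  (25/38, 99/38) → Z = 422/19

The maximum is at (25/38, 99/38). Substituting into each constraint, equality holds for (iii) and (iv); the remaining constraints have slack.

(iii) and (iv)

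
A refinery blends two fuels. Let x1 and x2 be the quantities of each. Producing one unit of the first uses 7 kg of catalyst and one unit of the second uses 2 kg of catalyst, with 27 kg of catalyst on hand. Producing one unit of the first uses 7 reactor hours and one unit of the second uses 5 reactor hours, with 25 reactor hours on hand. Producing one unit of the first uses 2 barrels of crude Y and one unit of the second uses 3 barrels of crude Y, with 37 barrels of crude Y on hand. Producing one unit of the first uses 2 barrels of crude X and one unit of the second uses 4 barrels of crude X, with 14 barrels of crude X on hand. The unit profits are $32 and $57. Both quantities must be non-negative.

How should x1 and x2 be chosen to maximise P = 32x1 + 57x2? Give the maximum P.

x1 = 5/3, x2 = 8/3, maximum P = 616/3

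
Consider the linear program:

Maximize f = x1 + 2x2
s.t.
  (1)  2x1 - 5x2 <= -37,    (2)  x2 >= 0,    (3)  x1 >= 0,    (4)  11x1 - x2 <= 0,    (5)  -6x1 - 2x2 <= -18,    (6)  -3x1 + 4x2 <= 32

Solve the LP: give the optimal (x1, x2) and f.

x1 = 32/41, x2 = 352/41, maximum f = 736/41

Extreme points and f = x1 + 2x2:
  (37/53, 407/53) → f = 851/53
  (8/17, 129/17) → f = 266/17
  (32/41, 352/41) → f = 736/41
  (4/15, 41/5) → f = 50/3

At the optimal vertex, 11x1 - x2 = 0 and -3x1 + 4x2 = 32.
Solving simultaneously gives x1 = 32/41, x2 = 352/41.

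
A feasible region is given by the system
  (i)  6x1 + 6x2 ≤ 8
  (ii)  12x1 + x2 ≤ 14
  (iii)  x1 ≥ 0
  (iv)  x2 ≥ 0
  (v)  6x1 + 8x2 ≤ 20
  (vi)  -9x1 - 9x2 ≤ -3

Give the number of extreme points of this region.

5

The feasible vertices (each the meet of two boundaries and inside every other half-plane) are:
  (38/33, 2/11)
  (0, 4/3)
  (7/6, 0)
  (0, 1/3)
  (1/3, 0)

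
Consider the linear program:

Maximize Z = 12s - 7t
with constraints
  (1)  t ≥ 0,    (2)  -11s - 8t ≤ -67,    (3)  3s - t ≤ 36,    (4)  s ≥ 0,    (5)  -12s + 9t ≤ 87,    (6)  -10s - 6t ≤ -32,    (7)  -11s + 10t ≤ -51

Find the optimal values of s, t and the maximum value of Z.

s = 12, t = 0, maximum Z = 144

Feasible corners and Z = 12s - 7t:
  (67/11, 0) → Z = 804/11
  (12, 0) → Z = 144
  (49/9, 8/9) → Z = 532/9
  (309/19, 243/19) → Z = 2007/19

At the optimal vertex, t = 0 and 3s - t = 36.
Solving simultaneously gives s = 12, t = 0.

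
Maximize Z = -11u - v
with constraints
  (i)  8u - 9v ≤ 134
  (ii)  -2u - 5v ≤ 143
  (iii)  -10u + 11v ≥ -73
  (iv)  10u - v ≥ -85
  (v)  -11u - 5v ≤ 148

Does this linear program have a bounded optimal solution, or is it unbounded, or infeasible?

bounded optimum

Extreme points and Z = -11u - v:
  (-421/57, -761/57) → Z = 5392/57
  (-573/61, -545/61) → Z = 6848/61
The feasible region has finitely many vertices and no improving ray; the maximum is 6848/61 at (-573/61, -545/61).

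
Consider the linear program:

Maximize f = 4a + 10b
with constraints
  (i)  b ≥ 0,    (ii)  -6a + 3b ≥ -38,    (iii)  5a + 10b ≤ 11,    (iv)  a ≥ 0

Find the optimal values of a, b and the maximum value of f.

Feasible corners and f = 4a + 10b:
  (11/5, 0) → f = 44/5
  (0, 0) → f = 0
  (0, 11/10) → f = 11

a = 0, b = 11/10, maximum f = 11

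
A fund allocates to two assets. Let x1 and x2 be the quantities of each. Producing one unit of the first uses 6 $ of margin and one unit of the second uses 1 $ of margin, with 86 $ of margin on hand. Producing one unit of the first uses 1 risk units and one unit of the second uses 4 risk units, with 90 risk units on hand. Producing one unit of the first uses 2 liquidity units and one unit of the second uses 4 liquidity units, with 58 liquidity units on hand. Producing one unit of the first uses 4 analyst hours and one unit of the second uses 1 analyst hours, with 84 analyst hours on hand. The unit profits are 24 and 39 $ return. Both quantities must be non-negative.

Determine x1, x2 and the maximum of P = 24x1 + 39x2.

x1 = 13, x2 = 8, maximum P = 624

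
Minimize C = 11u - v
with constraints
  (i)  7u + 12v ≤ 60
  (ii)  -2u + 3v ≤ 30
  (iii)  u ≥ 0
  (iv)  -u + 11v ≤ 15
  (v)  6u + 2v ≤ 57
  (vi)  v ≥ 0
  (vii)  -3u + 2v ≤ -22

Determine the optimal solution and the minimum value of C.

At the optimal vertex, v = 0 and -3u + 2v = -22.
Solving simultaneously gives u = 22/3, v = 0.

u = 22/3, v = 0, minimum C = 242/3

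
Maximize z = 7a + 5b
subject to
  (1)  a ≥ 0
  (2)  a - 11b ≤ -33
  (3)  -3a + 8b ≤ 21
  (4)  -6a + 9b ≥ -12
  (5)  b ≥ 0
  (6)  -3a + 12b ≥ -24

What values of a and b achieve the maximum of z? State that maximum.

a = 95/7, b = 54/7, maximum z = 935/7

Extreme points and z = 7a + 5b:
  (33/25, 78/25) → z = 621/25
  (143/19, 70/19) → z = 1351/19
  (95/7, 54/7) → z = 935/7

The binding constraints are -3a + 8b = 21 and -6a + 9b = -12.
Solving simultaneously gives a = 95/7, b = 54/7.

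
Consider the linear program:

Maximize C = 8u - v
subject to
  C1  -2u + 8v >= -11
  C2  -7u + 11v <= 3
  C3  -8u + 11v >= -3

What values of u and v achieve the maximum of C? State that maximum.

u = 6, v = 45/11, maximum C = 483/11

Vertices and C = 8u - v:
  (-145/34, -83/34) → C = -1077/34
  (-97/42, -41/21) → C = -347/21
  (6, 45/11) → C = 483/11

The binding constraints are -7u + 11v = 3 and -8u + 11v = -3.
Solving simultaneously gives u = 6, v = 45/11.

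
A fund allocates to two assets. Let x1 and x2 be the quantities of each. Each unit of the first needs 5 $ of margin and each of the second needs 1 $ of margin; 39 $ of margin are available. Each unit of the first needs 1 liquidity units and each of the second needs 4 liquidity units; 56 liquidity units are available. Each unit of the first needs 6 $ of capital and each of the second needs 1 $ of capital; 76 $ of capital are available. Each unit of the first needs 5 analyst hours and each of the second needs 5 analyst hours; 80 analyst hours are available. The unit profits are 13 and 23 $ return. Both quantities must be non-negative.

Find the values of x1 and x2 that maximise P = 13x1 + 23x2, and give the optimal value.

x1 = 8/3, x2 = 40/3, maximum P = 1024/3

Corner points and P = 13x1 + 23x2:
  (0, 0) → P = 0
  (0, 14) → P = 322
  (39/5, 0) → P = 507/5
  (23/4, 41/4) → P = 621/2
  (8/3, 40/3) → P = 1024/3

The binding constraints are x1 + 4x2 = 56 and 5x1 + 5x2 = 80.
Solving simultaneously gives x1 = 8/3, x2 = 40/3.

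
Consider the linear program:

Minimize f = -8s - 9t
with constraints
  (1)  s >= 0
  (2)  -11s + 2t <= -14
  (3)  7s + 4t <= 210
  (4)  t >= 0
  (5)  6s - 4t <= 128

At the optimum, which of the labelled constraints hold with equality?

Vertices and f = -8s - 9t:
  (238/29, 1106/29) → f = -11858/29
  (14/11, 0) → f = -112/11
  (26, 7) → f = -271
  (64/3, 0) → f = -512/3

The minimum is at (238/29, 1106/29). Substituting into each constraint, equality holds for (2) and (3); the remaining constraints have slack.

(2) and (3)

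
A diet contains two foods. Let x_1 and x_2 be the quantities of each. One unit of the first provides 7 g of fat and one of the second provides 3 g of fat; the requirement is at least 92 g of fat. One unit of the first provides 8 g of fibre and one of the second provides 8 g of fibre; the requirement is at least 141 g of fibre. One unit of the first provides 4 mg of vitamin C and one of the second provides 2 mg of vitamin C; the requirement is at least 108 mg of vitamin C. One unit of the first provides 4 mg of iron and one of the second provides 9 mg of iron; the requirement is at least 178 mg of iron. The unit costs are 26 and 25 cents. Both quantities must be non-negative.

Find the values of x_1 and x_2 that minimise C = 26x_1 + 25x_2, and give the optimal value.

The feasible region is unbounded (it extends along (0, 1), (1, 0)), but C strictly increases along every unbounded feasible direction, so there is no improving ray and the minimum is attained at a vertex.

x_1 = 22, x_2 = 10, minimum C = 822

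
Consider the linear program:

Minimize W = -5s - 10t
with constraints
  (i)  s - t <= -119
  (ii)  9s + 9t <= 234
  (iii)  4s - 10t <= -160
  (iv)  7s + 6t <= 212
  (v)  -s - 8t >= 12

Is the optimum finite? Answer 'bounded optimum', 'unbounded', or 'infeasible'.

bounded optimum

Feasible corners and W = -5s - 10t:
  (-515/3, -158/3) → W = 1385
  (-964/9, 107/9) → W = 1250/3
The feasible region has finitely many vertices and no improving ray; the minimum is 1250/3 at (-964/9, 107/9).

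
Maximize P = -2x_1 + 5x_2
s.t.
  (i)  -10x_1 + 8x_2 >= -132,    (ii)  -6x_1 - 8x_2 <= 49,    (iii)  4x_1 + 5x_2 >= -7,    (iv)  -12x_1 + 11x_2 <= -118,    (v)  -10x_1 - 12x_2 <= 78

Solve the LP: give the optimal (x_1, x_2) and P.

x_1 = 254/7, x_2 = 202/7, maximum P = 502/7

Feasible corners and P = -2x_1 + 5x_2:
  (302/41, -299/41) → P = -2099/41
  (254/7, 202/7) → P = 502/7
  (513/104, -139/26) → P = -1903/52

The binding constraints are -10x_1 + 8x_2 = -132 and -12x_1 + 11x_2 = -118.
Solving simultaneously gives x_1 = 254/7, x_2 = 202/7.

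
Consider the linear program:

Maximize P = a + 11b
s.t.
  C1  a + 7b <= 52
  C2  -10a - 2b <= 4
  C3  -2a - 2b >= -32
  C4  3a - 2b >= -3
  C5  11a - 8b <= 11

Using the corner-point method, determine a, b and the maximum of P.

a = 83/23, b = 159/23, maximum P = 1832/23

Extreme points and P = a + 11b:
  (83/23, 159/23) → P = 1832/23
  (29/5, 33/5) → P = 392/5
  (-7/13, 9/13) → P = 92/13
  (-5/51, -77/51) → P = -284/17

The binding constraints are a + 7b = 52 and 3a - 2b = -3.
Solving simultaneously gives a = 83/23, b = 159/23.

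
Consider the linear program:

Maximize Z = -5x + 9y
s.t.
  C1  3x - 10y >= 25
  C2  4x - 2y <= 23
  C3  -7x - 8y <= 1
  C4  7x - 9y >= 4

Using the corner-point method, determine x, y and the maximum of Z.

Feasible corners and Z = -5x + 9y:
  (90/17, -31/34) → Z = -1179/34
  (95/47, -89/47) → Z = -1276/47
  (91/23, -165/46) → Z = -2395/46

At the optimal vertex, 3x - 10y = 25 and -7x - 8y = 1.
Solving simultaneously gives x = 95/47, y = -89/47.

x = 95/47, y = -89/47, maximum Z = -1276/47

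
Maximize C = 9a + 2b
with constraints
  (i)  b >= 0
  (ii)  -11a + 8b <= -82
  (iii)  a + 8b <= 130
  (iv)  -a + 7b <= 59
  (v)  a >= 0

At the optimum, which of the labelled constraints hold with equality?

Feasible corners and C = 9a + 2b:
  (82/11, 0) → C = 738/11
  (130, 0) → C = 1170
  (1046/69, 731/69) → C = 10876/69
  (146/5, 63/5) → C = 288

The maximum is at (130, 0). Substituting into each constraint, equality holds for (i) and (iii); the remaining constraints have slack.

(i) and (iii)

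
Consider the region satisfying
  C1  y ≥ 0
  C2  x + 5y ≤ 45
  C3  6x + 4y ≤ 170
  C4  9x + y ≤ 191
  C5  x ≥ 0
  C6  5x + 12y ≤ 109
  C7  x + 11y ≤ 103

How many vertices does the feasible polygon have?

Of the 21 pairwise boundary intersections, those satisfying every inequality are:
  (191/9, 0)
  (0, 0)
  (0, 9)
  (5/13, 116/13)
  (2183/103, 26/103)

5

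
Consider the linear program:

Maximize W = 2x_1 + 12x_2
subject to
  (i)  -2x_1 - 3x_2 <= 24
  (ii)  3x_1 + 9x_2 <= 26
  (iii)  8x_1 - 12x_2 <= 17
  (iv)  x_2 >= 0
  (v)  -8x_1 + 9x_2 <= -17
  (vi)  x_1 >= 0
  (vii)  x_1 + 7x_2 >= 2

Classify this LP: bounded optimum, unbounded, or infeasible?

Feasible corners and W = 2x_1 + 12x_2:
  (155/36, 157/108) → W = 469/18
  (43/11, 157/99) → W = 886/33
  (17/8, 0) → W = 17/4
The feasible region has finitely many vertices and no improving ray; the maximum is 886/33 at (43/11, 157/99).

bounded optimum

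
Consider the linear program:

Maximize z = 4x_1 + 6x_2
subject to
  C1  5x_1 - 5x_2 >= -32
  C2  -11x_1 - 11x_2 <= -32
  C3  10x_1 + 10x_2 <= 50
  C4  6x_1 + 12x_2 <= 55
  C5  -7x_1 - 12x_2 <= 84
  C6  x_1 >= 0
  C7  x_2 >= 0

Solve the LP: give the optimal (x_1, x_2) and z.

x_1 = 5/6, x_2 = 25/6, maximum z = 85/3

Extreme points and z = 4x_1 + 6x_2:
  (0, 32/11) → z = 192/11
  (32/11, 0) → z = 128/11
  (5/6, 25/6) → z = 85/3
  (5, 0) → z = 20
  (0, 55/12) → z = 55/2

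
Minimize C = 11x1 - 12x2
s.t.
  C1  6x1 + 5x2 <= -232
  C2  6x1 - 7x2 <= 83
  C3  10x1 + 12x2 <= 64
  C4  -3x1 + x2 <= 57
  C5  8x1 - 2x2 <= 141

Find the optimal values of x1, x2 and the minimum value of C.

Extreme points and C = 11x1 - 12x2:
  (-403/24, -105/4) → C = 3127/24
  (-517/21, -118/7) → C = -1439/21
  (-482/15, -197/5) → C = 358/3

x1 = -517/21, x2 = -118/7, minimum C = -1439/21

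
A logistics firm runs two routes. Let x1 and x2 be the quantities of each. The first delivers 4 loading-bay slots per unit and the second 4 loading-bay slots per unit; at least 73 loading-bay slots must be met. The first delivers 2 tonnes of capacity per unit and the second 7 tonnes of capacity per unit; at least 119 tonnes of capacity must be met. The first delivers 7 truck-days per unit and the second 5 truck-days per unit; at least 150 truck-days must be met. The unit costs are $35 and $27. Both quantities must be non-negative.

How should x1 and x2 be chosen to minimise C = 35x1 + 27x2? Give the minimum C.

Vertices and C = 35x1 + 27x2:
  (0, 30) → C = 810
  (119/2, 0) → C = 4165/2
  (35/3, 41/3) → C = 2332/3
The feasible region is unbounded (it extends along (0, 1), (1, 0)), but C strictly increases along every unbounded feasible direction, so there is no improving ray and the minimum is attained at a vertex.

The optimum lies where 2x1 + 7x2 = 119 and 7x1 + 5x2 = 150.
Solving simultaneously gives x1 = 35/3, x2 = 41/3.

x1 = 35/3, x2 = 41/3, minimum C = 2332/3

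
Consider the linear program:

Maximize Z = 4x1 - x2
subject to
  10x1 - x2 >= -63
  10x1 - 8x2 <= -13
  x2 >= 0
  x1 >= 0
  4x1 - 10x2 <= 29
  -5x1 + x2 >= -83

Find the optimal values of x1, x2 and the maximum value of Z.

x1 = 677/30, x2 = 179/6, maximum Z = 1813/30

Extreme points and Z = 4x1 - x2:
  (0, 63) → Z = -63
  (0, 13/8) → Z = -13/8
  (677/30, 179/6) → Z = 1813/30
The feasible region is unbounded (it extends along (1, 5), (1, 10)), but Z strictly decreases along every unbounded feasible direction, so there is no improving ray and the maximum is attained at a vertex.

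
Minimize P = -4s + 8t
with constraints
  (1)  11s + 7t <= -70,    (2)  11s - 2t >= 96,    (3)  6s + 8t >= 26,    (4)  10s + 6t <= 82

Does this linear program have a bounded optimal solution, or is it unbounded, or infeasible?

infeasible

The boundaries 11s + 7t = -70 and 11s - 2t = 96 meet at (532/99, -166/9), but that point violates 6s + 8t ≥ 26. Every candidate vertex is excluded by some other constraint, so the feasible region is empty.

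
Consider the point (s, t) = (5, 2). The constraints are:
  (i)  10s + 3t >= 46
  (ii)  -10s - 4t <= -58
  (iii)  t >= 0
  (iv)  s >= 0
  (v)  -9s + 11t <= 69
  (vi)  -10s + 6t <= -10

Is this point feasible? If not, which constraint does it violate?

feasible

(i): 56 ≥ 46 ✓
(ii): -58 ≤ -58 ✓
(iii): 2 ≥ 0 ✓
(iv): 5 ≥ 0 ✓
(v): -23 ≤ 69 ✓
(vi): -38 ≤ -10 ✓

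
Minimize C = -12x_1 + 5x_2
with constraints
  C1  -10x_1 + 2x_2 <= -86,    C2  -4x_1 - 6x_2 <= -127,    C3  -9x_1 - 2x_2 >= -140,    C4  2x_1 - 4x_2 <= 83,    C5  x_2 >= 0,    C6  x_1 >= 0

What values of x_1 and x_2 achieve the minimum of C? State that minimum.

Vertices and C = -12x_1 + 5x_2:
  (385/34, 463/34) → C = -2305/34
  (226/19, 313/19) → C = -1147/19
  (293/23, 583/46) → C = -179/2

At the optimal vertex, -4x_1 - 6x_2 = -127 and -9x_1 - 2x_2 = -140.
Solving simultaneously gives x_1 = 293/23, x_2 = 583/46.

x_1 = 293/23, x_2 = 583/46, minimum C = -179/2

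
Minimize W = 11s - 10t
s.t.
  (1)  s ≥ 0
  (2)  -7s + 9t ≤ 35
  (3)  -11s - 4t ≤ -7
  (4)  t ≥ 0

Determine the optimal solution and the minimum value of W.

Corner points and W = 11s - 10t:
  (0, 35/9) → W = -350/9
  (0, 7/4) → W = -35/2
  (7/11, 0) → W = 7
The feasible region is unbounded (it extends along (1, 0), (9, 7)), but W strictly increases along every unbounded feasible direction, so there is no improving ray and the minimum is attained at a vertex.

s = 0, t = 35/9, minimum W = -350/9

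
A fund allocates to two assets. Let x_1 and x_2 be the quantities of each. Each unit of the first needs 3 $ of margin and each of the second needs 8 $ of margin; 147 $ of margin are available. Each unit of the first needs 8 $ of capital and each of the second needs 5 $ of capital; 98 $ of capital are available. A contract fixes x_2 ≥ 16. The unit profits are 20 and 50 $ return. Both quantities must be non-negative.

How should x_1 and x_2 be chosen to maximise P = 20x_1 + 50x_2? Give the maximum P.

x_1 = 1, x_2 = 18, maximum P = 920

Extreme points and P = 20x_1 + 50x_2:
  (0, 147/8) → P = 3675/4
  (0, 16) → P = 800
  (1, 18) → P = 920
  (9/4, 16) → P = 845

At the optimal vertex, 3x_1 + 8x_2 = 147 and 8x_1 + 5x_2 = 98.
Solving simultaneously gives x_1 = 1, x_2 = 18.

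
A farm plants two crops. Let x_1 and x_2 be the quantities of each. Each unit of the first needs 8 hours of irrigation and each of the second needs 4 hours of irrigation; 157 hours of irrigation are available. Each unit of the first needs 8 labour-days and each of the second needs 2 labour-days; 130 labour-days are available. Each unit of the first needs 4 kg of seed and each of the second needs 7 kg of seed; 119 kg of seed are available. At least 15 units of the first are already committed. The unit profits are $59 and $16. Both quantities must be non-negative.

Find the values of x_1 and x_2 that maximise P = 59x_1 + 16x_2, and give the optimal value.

x_1 = 15, x_2 = 5, maximum P = 965

Vertices and P = 59x_1 + 16x_2:
  (65/4, 0) → P = 3835/4
  (15, 0) → P = 885
  (15, 5) → P = 965

At the optimal vertex, 8x_1 + 2x_2 = 130 and x_1 = 15.
Solving simultaneously gives x_1 = 15, x_2 = 5.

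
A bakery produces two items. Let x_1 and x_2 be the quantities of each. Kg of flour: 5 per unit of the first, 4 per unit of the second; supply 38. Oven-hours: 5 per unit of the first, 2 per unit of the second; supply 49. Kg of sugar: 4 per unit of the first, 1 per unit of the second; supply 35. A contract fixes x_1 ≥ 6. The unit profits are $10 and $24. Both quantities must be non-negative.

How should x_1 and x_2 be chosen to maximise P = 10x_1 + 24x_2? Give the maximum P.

x_1 = 6, x_2 = 2, maximum P = 108

Corner points and P = 10x_1 + 24x_2:
  (38/5, 0) → P = 76
  (6, 0) → P = 60
  (6, 2) → P = 108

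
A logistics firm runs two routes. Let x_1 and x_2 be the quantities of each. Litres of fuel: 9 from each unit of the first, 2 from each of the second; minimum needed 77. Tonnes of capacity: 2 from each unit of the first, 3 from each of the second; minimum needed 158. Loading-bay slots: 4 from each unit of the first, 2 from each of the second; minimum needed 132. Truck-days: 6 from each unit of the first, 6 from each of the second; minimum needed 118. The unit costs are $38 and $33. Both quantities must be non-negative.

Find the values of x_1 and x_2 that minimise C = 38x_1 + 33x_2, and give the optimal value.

x_1 = 10, x_2 = 46, minimum C = 1898

The feasible region is unbounded (it extends along (0, 1), (1, 0)), but C strictly increases along every unbounded feasible direction, so there is no improving ray and the minimum is attained at a vertex.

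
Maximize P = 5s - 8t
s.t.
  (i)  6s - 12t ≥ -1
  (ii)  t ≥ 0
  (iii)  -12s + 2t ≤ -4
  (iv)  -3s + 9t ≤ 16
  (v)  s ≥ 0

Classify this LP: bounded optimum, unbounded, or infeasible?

From the feasible point (25/66, 3/11), moving in the direction (9, 3) keeps every constraint satisfied while P increases without bound.

unbounded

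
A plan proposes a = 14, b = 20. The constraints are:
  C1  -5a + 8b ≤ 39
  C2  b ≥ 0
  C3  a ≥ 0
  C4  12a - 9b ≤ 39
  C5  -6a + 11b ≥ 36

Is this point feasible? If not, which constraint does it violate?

not feasible — violates C1

Constraint C1: -5a + 8b = 90, which is not ≤ 39. All other constraints are satisfied.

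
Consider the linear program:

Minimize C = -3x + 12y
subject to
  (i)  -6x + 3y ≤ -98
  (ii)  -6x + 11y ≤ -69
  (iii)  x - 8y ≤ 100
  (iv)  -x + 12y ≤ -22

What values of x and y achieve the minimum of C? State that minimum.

x = 256, y = 39/2, minimum C = -534

Corner points and C = -3x + 12y:
  (484/45, -502/45) → C = -2492/15
  (370/23, -34/69) → C = -1246/23
  (256, 39/2) → C = -534

The binding constraints are x - 8y = 100 and -x + 12y = -22.
Solving simultaneously gives x = 256, y = 39/2.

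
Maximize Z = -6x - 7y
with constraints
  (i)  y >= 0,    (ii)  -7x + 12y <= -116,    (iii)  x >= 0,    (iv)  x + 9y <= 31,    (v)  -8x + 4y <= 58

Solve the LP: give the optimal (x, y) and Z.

x = 116/7, y = 0, maximum Z = -696/7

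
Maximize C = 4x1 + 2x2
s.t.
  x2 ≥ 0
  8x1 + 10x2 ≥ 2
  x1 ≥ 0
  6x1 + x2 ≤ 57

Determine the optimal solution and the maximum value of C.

x1 = 0, x2 = 57, maximum C = 114

Feasible corners and C = 4x1 + 2x2:
  (1/4, 0) → C = 1
  (19/2, 0) → C = 38
  (0, 1/5) → C = 2/5
  (0, 57) → C = 114

At the optimal vertex, x1 = 0 and 6x1 + x2 = 57.
Solving simultaneously gives x1 = 0, x2 = 57.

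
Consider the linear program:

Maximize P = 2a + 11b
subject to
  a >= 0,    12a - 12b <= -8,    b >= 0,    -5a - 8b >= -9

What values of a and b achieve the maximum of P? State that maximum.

Extreme points and P = 2a + 11b:
  (0, 2/3) → P = 22/3
  (0, 9/8) → P = 99/8
  (11/39, 37/39) → P = 11

At the optimal vertex, a = 0 and -5a - 8b = -9.
Solving simultaneously gives a = 0, b = 9/8.

a = 0, b = 9/8, maximum P = 99/8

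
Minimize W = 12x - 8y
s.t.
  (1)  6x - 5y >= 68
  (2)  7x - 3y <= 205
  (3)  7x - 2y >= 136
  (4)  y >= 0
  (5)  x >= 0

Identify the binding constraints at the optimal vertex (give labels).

(1) and (3)

Vertices and W = 12x - 8y:
  (821/17, 754/17) → W = 3820/17
  (544/23, 340/23) → W = 3808/23
  (205/7, 0) → W = 2460/7
  (136/7, 0) → W = 1632/7

The minimum is at (544/23, 340/23). Substituting into each constraint, equality holds for (1) and (3); the remaining constraints have slack.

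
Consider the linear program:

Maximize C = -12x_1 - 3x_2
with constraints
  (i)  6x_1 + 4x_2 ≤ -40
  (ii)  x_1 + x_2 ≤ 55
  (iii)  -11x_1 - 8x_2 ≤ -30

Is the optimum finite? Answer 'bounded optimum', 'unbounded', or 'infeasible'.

bounded optimum

Vertices and C = -12x_1 - 3x_2:
  (-130, 185) → C = 1005
  (-110, 155) → C = 855
  (-410/3, 575/3) → C = 1065
The feasible region has finitely many vertices and no improving ray; the maximum is 1065 at (-410/3, 575/3).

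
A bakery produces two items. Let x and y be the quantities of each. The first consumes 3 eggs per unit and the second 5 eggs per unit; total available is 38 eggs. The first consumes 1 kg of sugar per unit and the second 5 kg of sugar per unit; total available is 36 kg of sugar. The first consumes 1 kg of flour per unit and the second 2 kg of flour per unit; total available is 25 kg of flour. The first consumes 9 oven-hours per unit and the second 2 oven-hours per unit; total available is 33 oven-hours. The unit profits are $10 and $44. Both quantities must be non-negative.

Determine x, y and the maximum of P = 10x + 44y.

Feasible corners and P = 10x + 44y:
  (0, 0) → P = 0
  (0, 36/5) → P = 1584/5
  (11/3, 0) → P = 110/3
  (1, 7) → P = 318
  (89/39, 81/13) → P = 11582/39

At the optimal vertex, 3x + 5y = 38 and x + 5y = 36.
Solving simultaneously gives x = 1, y = 7.

x = 1, y = 7, maximum P = 318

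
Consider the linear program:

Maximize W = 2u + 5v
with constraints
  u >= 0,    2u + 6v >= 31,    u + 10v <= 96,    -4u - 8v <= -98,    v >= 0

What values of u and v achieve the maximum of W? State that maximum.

Extreme points and W = 2u + 5v:
  (53/8, 143/16) → W = 927/16
  (96, 0) → W = 192
  (49/2, 0) → W = 49

u = 96, v = 0, maximum W = 192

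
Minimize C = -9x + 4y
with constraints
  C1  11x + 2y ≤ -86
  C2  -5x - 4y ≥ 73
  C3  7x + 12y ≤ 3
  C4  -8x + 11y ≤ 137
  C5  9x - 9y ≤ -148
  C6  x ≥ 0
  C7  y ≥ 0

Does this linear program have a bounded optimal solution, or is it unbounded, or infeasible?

infeasible

The boundaries -5x - 4y = 73 and -8x + 11y = 137 meet at (-1351/87, 101/87), but that point violates x ≥ 0. Every candidate vertex is excluded by some other constraint, so the feasible region is empty.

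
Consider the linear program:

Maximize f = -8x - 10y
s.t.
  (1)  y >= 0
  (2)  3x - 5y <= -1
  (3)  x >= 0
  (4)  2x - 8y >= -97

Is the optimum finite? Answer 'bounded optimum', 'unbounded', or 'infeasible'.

Extreme points and f = -8x - 10y:
  (0, 1/5) → f = -2
  (477/14, 289/14) → f = -479
  (0, 97/8) → f = -485/4
The feasible region has finitely many vertices and no improving ray; the maximum is -2 at (0, 1/5).

bounded optimum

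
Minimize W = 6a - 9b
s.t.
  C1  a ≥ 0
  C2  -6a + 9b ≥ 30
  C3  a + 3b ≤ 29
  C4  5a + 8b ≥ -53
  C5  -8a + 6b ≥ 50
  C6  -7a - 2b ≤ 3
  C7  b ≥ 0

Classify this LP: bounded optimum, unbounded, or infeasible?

Extreme points and W = 6a - 9b:
  (0, 29/3) → W = -87
  (0, 25/3) → W = -75
  (4/5, 47/5) → W = -399/5
The feasible region has finitely many vertices and no improving ray; the minimum is -87 at (0, 29/3).

bounded optimum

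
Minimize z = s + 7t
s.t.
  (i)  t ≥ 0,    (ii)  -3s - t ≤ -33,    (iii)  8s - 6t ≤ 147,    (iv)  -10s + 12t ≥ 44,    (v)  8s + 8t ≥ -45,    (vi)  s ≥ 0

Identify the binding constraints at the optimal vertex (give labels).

Corner points and z = s + 7t:
  (176/23, 231/23) → z = 1793/23
  (0, 33) → z = 231
  (169/3, 911/18) → z = 7391/18
The feasible region is unbounded (it extends along (0, 1), (3, 4)), but z strictly increases along every unbounded feasible direction, so there is no improving ray and the minimum is attained at a vertex.

The minimum is at (176/23, 231/23). Substituting into each constraint, equality holds for (ii) and (iv); the remaining constraints have slack.

(ii) and (iv)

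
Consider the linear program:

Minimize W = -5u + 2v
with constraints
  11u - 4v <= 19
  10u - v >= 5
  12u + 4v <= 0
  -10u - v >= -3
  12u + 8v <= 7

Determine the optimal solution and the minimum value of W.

u = 1/29, v = -135/29, minimum W = -275/29

Feasible corners and W = -5u + 2v:
  (1/29, -135/29) → W = -275/29
  (31/51, -157/51) → W = -469/51
  (5/13, -15/13) → W = -55/13
  (3/7, -9/7) → W = -33/7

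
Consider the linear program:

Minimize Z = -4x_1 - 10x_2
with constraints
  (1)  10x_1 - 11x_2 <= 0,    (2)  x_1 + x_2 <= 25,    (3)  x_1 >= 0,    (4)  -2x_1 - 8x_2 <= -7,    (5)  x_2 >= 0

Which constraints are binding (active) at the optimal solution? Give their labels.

Vertices and Z = -4x_1 - 10x_2:
  (275/21, 250/21) → Z = -1200/7
  (77/102, 35/51) → Z = -168/17
  (0, 25) → Z = -250
  (0, 7/8) → Z = -35/4

The minimum is at (0, 25). Substituting into each constraint, equality holds for (2) and (3); the remaining constraints have slack.

(2) and (3)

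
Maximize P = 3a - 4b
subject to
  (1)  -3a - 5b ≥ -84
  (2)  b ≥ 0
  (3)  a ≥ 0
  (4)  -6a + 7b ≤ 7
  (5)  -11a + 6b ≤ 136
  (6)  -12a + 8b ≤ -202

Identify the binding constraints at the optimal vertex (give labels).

(1) and (2)

Vertices and P = 3a - 4b:
  (28, 0) → P = 84
  (841/42, 67/14) → P = 573/14
  (101/6, 0) → P = 101/2

The maximum is at (28, 0). Substituting into each constraint, equality holds for (1) and (2); the remaining constraints have slack.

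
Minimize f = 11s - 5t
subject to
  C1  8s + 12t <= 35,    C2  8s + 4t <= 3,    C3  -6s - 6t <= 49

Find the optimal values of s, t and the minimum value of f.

s = -133/4, t = 301/12, minimum f = -2947/6

Vertices and f = 11s - 5t:
  (-13/8, 4) → f = -303/8
  (-133/4, 301/12) → f = -2947/6
  (107/12, -205/12) → f = 367/2

The optimum lies where 8s + 12t = 35 and -6s - 6t = 49.
Solving simultaneously gives s = -133/4, t = 301/12.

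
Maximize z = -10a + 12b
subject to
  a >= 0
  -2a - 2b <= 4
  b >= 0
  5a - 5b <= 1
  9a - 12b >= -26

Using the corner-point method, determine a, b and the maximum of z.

At the optimal vertex, a = 0 and 9a - 12b = -26.
Solving simultaneously gives a = 0, b = 13/6.

a = 0, b = 13/6, maximum z = 26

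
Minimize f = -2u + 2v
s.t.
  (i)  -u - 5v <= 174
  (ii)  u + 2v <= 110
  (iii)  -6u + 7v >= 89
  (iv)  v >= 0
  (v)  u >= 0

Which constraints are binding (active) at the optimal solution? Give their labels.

(ii) and (iii)

Feasible corners and f = -2u + 2v:
  (592/19, 749/19) → f = 314/19
  (0, 55) → f = 110
  (0, 89/7) → f = 178/7

The minimum is at (592/19, 749/19). Substituting into each constraint, equality holds for (ii) and (iii); the remaining constraints have slack.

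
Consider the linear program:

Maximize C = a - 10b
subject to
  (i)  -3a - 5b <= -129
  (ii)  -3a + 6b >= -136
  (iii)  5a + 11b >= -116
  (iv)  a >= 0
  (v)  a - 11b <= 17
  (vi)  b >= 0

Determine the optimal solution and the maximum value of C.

Corner points and C = a - 10b:
  (0, 129/5) → C = -258
  (752/19, 39/19) → C = 362/19
  (1394/27, 85/27) → C = 544/27
The feasible region is unbounded (it extends along (0, 1), (2, 1)), but C strictly decreases along every unbounded feasible direction, so there is no improving ray and the maximum is attained at a vertex.

a = 1394/27, b = 85/27, maximum C = 544/27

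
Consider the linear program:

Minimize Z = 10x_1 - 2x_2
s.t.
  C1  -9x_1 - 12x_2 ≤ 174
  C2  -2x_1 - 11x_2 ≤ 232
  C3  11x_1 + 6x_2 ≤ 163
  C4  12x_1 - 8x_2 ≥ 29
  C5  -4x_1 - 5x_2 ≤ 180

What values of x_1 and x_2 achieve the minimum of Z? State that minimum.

Feasible corners and Z = 10x_1 - 2x_2:
  (58/5, -116/5) → Z = 812/5
  (-29/6, -87/8) → Z = -319/12
  (3185/109, -2878/109) → Z = 37606/109
  (739/80, 1637/160) → Z = 5753/80

x_1 = -29/6, x_2 = -87/8, minimum Z = -319/12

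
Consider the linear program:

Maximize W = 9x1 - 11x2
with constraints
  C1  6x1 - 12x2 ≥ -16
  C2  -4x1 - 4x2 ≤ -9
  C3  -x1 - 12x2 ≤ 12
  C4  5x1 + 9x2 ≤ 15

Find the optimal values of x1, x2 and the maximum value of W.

x1 = 96/17, x2 = -25/17, maximum W = 67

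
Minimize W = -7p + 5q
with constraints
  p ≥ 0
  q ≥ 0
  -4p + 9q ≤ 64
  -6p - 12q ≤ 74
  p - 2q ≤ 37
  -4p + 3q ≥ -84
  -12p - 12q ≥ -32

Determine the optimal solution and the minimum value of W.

Vertices and W = -7p + 5q:
  (0, 0) → W = 0
  (0, 8/3) → W = 40/3
  (8/3, 0) → W = -56/3

The optimum lies where q = 0 and -12p - 12q = -32.
Solving simultaneously gives p = 8/3, q = 0.

p = 8/3, q = 0, minimum W = -56/3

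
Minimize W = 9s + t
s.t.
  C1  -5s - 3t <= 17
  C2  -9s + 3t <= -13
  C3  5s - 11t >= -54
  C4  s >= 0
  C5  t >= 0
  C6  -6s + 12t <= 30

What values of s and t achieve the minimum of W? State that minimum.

The feasible region is unbounded (it extends along (11, 5), (1, 0)), but W strictly increases along every unbounded feasible direction, so there is no improving ray and the minimum is attained at a vertex.

The binding constraints are -9s + 3t = -13 and t = 0.
Solving simultaneously gives s = 13/9, t = 0.

s = 13/9, t = 0, minimum W = 13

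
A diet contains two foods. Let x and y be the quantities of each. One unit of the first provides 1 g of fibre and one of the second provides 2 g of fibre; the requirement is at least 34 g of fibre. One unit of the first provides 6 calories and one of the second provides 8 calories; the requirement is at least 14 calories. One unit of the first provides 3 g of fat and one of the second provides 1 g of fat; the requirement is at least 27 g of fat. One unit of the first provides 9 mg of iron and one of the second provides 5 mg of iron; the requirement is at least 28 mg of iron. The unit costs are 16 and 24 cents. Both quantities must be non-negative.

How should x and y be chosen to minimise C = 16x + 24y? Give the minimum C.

x = 4, y = 15, minimum C = 424

Corner points and C = 16x + 24y:
  (0, 27) → C = 648
  (34, 0) → C = 544
  (4, 15) → C = 424
The feasible region is unbounded (it extends along (0, 1), (1, 0)), but C strictly increases along every unbounded feasible direction, so there is no improving ray and the minimum is attained at a vertex.

The optimum lies where x + 2y = 34 and 3x + y = 27.
Solving simultaneously gives x = 4, y = 15.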